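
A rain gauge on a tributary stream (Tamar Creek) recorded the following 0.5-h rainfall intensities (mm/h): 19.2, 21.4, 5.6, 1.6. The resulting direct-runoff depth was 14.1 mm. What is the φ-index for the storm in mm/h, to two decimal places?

Only the 2 blocks with intensity above φ contribute runoff: 19.2, 21.4 mm/h.
Σ(I−φ)·Δt = d  ⇒  (19.2+21.4 − 2φ)·0.5 = 14.1
φ = (40.60 − 14.1/0.5) / 2 = 6.20 mm/h.

φ ≈ 6.20 mm/h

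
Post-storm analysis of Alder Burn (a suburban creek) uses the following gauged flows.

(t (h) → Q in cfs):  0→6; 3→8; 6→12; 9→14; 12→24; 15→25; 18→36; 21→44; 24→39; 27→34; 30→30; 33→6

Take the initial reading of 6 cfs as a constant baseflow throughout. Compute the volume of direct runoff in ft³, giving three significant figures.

Direct-runoff ordinates (Q − Q_b): 0.0, 2.0, 6.0, 8.0, 18.0, 19.0, 30.0, 38.0, 33.0, 28.0, 24.0, 0.0 cfs.
ΣQ_DR = 206.0 cfs.
With Δt = 3 h = 10800 s, V = ΣQ_DR · Δt = 206.0 × 10800 = 2.22 × 10^6 ft³.

V ≈ 2.22 × 10^6 ft³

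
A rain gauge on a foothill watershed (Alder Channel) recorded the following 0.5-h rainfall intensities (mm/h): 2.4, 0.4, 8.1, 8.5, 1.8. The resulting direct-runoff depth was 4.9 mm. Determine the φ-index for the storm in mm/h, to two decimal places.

φ ≈ 3.40 mm/h

Only the 2 blocks with intensity above φ contribute runoff: 8.1, 8.5 mm/h.
Σ(I−φ)·Δt = d  ⇒  (8.1+8.5 − 2φ)·0.5 = 4.9
φ = (16.60 − 4.9/0.5) / 2 = 3.40 mm/h.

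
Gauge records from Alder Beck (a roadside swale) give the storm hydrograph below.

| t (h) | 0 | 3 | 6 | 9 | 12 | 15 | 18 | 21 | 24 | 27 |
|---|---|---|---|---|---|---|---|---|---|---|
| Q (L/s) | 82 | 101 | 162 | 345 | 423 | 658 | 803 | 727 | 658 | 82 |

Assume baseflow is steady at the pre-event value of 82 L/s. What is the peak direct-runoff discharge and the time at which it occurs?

Subtracting baseflow gives direct-runoff ordinates: 0.0, 19.0, 80.0, 263.0, 341.0, 576.0, 721.0, 645.0, 576.0, 0.0 L/s.
The maximum is 721.0 L/s, occurring at the reading for t = 18 h.

Q_p = 721.0 L/s at t = 18 h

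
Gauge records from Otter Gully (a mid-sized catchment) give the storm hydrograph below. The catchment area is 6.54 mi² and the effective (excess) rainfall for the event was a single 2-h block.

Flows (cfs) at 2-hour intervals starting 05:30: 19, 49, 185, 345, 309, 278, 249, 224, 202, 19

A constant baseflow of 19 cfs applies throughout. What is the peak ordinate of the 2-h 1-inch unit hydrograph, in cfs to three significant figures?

U_p ≈ 407 cfs

Direct runoff: 0.0, 30.0, 166.0, 326.0, 290.0, 259.0, 230.0, 205.0, 183.0, 0.0 cfs; ΣQ_DR = 1689 cfs, peak = 326.0 cfs.
Runoff depth d = ΣQ_DR·Δt / A = 1689 × 7200 / (6.54 mi²) = 0.8004 in.
The 1-inch UH is the DRH scaled by (1 in)/d, so U_p = 326.0 × 1/0.8004 = 407 cfs.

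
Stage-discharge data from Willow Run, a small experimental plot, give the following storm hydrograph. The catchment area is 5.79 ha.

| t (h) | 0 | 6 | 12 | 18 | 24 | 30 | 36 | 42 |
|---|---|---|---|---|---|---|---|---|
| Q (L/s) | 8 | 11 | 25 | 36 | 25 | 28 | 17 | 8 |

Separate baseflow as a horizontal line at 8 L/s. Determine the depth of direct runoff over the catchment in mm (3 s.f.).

Direct runoff: 0.0, 3.0, 17.0, 28.0, 17.0, 20.0, 9.0, 0.0 L/s; ΣQ_DR = 94.00 L/s.
V = ΣQ_DR · Δt = 94.00 × 21600 s = 2.030 × 10^6 L.
Over A = 5.79 ha, depth = V / A = 35.1 mm.

d ≈ 35.1 mm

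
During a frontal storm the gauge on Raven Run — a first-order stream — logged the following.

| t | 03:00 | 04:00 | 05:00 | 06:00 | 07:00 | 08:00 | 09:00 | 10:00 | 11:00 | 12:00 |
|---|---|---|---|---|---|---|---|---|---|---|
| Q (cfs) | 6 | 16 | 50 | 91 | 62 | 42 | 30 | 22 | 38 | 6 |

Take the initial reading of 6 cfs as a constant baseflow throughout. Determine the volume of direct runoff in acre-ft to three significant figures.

Direct-runoff ordinates (Q − Q_b): 0.0, 10.0, 44.0, 85.0, 56.0, 36.0, 24.0, 16.0, 32.0, 0.0 cfs.
ΣQ_DR = 303.0 cfs.
With Δt = 1 h = 3600 s, V = ΣQ_DR · Δt = 303.0 × 3600 = 1.09 × 10^6 ft³ = 25.0 acre-ft.

V ≈ 25.0 acre-ft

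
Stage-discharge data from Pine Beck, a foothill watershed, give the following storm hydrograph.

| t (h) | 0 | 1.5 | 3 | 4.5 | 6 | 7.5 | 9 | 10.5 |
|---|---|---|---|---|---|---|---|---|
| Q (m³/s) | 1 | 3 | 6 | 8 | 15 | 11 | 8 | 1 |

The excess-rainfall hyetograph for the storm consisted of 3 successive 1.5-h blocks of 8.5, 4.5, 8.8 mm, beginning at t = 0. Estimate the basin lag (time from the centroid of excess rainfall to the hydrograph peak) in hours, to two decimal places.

Centroid of excess rainfall: t_c = Σ P_i·t̄_i / ΣP_i = 2.2706 h (block centres at 0.75, 2.25, 3.75 h).
Hydrograph peak occurs at t = 6 h, so basin lag t_L = 6 − 2.2706 = 3.73 h.

t_L ≈ 3.73 h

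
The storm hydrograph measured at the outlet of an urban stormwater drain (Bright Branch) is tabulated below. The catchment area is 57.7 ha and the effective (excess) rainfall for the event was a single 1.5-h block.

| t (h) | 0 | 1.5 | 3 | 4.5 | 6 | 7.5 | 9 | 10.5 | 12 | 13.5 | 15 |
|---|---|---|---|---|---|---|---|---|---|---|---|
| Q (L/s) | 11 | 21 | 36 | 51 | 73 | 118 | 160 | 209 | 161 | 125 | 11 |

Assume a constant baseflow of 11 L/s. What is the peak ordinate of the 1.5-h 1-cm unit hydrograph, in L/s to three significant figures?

U_p ≈ 247 L/s

Direct runoff: 0.0, 10.0, 25.0, 40.0, 62.0, 107.0, 149.0, 198.0, 150.0, 114.0, 0.0 L/s; ΣQ_DR = 855.0 L/s, peak = 198.0 L/s.
Runoff depth d = ΣQ_DR·Δt / A = 855.0 × 5400 / (57.7 ha) = 8.002 mm.
The 1-cm UH is the DRH scaled by (10 mm)/d, so U_p = 198.0 × 10/8.002 = 247 L/s.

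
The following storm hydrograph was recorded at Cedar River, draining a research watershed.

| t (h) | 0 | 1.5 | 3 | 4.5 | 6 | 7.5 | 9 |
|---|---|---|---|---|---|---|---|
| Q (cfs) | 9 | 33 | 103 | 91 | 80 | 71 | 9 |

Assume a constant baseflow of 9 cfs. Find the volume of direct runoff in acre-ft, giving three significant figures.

Direct-runoff ordinates (Q − Q_b): 0.0, 24.0, 94.0, 82.0, 71.0, 62.0, 0.0 cfs.
ΣQ_DR = 333.0 cfs.
With Δt = 1.5 h = 5400 s, V = ΣQ_DR · Δt = 333.0 × 5400 = 1.80 × 10^6 ft³ = 41.3 acre-ft.

V ≈ 41.3 acre-ft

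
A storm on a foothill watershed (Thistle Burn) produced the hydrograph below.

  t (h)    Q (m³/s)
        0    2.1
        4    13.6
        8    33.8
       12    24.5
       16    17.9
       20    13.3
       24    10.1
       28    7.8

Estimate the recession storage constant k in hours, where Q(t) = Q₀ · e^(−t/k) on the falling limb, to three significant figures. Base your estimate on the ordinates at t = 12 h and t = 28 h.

k ≈ 14.0 h

On the falling limb, Q drops from 24.5 to 7.8 m³/s between t = 12 h and t = 28 h (Δt = 16 h).
k = −Δt / ln(Q₂/Q₁) = −16 / ln(7.8/24.5) = 14.0 h.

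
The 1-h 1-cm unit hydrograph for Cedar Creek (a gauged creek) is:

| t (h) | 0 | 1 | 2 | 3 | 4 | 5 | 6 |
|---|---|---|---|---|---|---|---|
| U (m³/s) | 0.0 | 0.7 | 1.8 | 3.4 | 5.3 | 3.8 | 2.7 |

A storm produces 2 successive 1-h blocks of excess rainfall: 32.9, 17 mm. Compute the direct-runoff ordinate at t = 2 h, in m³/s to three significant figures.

Q ≈ 7.11 m³/s

By discrete convolution, Q_j = Σ (P_i / 10 mm) · U_{j−i}.
At t = 2 h (j=2): Q = (32.9/10)·1.8 + (17/10)·0.7 = 7.11 m³/s.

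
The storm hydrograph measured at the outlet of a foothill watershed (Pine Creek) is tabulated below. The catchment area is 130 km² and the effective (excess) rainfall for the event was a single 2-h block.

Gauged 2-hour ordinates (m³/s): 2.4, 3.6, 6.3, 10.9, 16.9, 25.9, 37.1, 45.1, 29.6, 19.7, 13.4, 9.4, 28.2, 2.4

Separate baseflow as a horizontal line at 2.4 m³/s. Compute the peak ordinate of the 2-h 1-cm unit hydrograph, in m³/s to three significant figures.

U_p ≈ 35.5 m³/s

Direct runoff: 0.0, 1.2, 3.9, 8.5, 14.5, 23.5, 34.7, 42.7, 27.2, 17.3, 11.0, 7.0, 25.8, 0.0 m³/s; ΣQ_DR = 217.3 m³/s, peak = 42.7 m³/s.
Runoff depth d = ΣQ_DR·Δt / A = 217.3 × 7200 / (130 km²) = 12.04 mm.
The 1-cm UH is the DRH scaled by (10 mm)/d, so U_p = 42.7 × 10/12.04 = 35.5 m³/s.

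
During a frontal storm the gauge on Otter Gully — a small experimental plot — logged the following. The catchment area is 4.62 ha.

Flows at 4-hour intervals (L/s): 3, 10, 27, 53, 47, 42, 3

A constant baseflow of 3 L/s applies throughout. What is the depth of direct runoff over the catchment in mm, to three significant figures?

d ≈ 51.1 mm

Direct runoff: 0.0, 7.0, 24.0, 50.0, 44.0, 39.0, 0.0 L/s; ΣQ_DR = 164.0 L/s.
V = ΣQ_DR · Δt = 164.0 × 14400 s = 2.362 × 10^6 L.
Over A = 4.62 ha, depth = V / A = 51.1 mm.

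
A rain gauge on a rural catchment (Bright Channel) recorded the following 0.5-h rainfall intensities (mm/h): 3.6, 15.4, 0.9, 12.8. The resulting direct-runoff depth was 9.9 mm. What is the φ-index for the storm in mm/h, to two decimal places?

Only the 2 blocks with intensity above φ contribute runoff: 15.4, 12.8 mm/h.
Σ(I−φ)·Δt = d  ⇒  (15.4+12.8 − 2φ)·0.5 = 9.9
φ = (28.20 − 9.9/0.5) / 2 = 4.20 mm/h.

φ ≈ 4.20 mm/h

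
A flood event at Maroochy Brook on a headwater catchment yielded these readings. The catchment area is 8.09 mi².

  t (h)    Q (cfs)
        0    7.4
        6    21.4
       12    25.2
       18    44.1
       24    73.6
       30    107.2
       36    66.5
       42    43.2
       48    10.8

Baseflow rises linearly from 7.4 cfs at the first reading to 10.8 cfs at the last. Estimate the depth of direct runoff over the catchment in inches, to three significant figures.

Direct runoff: 0.00, 13.57, 16.95, 35.42, 64.50, 97.67, 56.55, 32.83, 0.00 cfs; ΣQ_DR = 317.5 cfs.
V = ΣQ_DR · Δt = 317.5 × 21600 s = 6.858 × 10^6 ft³.
Over A = 8.09 mi², depth = V / A = 0.365 in.

d ≈ 0.365 in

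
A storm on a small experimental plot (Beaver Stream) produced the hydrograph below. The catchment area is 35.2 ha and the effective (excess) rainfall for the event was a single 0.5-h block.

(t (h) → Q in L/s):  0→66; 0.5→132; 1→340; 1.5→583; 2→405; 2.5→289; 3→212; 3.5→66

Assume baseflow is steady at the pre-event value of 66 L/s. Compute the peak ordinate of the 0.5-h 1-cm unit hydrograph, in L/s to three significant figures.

U_p ≈ 646 L/s

Direct runoff: 0.0, 66.0, 274.0, 517.0, 339.0, 223.0, 146.0, 0.0 L/s; ΣQ_DR = 1565 L/s, peak = 517.0 L/s.
Runoff depth d = ΣQ_DR·Δt / A = 1565 × 1800 / (35.2 ha) = 8.003 mm.
The 1-cm UH is the DRH scaled by (10 mm)/d, so U_p = 517.0 × 10/8.003 = 646 L/s.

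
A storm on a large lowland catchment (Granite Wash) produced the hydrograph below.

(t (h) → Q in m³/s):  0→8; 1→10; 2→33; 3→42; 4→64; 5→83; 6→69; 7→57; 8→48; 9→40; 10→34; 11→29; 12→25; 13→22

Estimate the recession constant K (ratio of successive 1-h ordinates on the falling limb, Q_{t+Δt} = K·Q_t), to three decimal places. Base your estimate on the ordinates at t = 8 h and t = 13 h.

Using the recession-limb readings at t = 8 h and t = 13 h: Q falls from 48 to 22 m³/s over 5 intervals.
K = (Q₂/Q₁)^(1/5) = (22/48)^(1/5) = 0.856.

K ≈ 0.856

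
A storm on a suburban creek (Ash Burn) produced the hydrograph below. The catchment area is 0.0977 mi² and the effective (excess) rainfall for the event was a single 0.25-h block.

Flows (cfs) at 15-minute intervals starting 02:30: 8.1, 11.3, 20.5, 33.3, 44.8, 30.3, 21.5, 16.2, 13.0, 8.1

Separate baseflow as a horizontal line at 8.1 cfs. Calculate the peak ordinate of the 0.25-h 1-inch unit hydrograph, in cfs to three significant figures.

Direct runoff: 0.0, 3.2, 12.4, 25.2, 36.7, 22.2, 13.4, 8.1, 4.9, 0.0 cfs; ΣQ_DR = 126.1 cfs, peak = 36.7 cfs.
Runoff depth d = ΣQ_DR·Δt / A = 126.1 × 900 / (0.0977 mi²) = 0.5000 in.
The 1-inch UH is the DRH scaled by (1 in)/d, so U_p = 36.7 × 1/0.5000 = 73.4 cfs.

U_p ≈ 73.4 cfs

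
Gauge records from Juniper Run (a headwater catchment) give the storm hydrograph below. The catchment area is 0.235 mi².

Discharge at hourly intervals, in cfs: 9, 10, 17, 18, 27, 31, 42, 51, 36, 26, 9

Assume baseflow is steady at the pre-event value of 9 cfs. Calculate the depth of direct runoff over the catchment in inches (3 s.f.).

Direct runoff: 0.0, 1.0, 8.0, 9.0, 18.0, 22.0, 33.0, 42.0, 27.0, 17.0, 0.0 cfs; ΣQ_DR = 177.0 cfs.
V = ΣQ_DR · Δt = 177.0 × 3600 s = 6.372 × 10^5 ft³.
Over A = 0.235 mi², depth = V / A = 1.17 in.

d ≈ 1.17 in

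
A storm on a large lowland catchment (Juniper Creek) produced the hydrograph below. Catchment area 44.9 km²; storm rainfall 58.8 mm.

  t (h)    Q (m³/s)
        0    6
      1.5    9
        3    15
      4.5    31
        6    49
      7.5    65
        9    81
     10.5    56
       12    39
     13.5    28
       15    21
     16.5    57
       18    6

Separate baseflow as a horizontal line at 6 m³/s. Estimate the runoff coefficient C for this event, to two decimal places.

C ≈ 0.79

ΣQ_DR = 385.0 m³/s; V = ΣQ_DR·Δt = 2.079 × 10^6 m³.
Runoff depth d = V / A = 46.30 mm.
C = d / P = 46.30 / 58.8 = 0.79.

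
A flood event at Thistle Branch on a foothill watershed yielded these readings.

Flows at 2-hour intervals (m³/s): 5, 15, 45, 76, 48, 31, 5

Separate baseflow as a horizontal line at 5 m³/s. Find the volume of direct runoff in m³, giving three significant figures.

V ≈ 1.37 × 10^6 m³

Direct-runoff ordinates (Q − Q_b): 0.0, 10.0, 40.0, 71.0, 43.0, 26.0, 0.0 m³/s.
ΣQ_DR = 190.0 m³/s.
With Δt = 2 h = 7200 s, V = ΣQ_DR · Δt = 190.0 × 7200 = 1.37 × 10^6 m³.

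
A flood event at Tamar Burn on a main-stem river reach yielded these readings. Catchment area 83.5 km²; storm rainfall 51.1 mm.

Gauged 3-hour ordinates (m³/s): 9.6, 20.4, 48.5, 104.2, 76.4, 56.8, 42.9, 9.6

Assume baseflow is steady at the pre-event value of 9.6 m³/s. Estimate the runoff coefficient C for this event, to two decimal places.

ΣQ_DR = 291.6 m³/s; V = ΣQ_DR·Δt = 3.149 × 10^6 m³.
Runoff depth d = V / A = 37.72 mm.
C = d / P = 37.72 / 51.1 = 0.74.

C ≈ 0.74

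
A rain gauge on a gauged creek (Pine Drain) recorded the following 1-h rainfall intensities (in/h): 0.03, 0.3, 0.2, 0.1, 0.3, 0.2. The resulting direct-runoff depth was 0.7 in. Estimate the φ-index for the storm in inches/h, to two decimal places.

φ ≈ 0.08 in/h

Only the 5 blocks with intensity above φ contribute runoff: 0.3, 0.2, 0.1, 0.3, 0.2 in/h.
Σ(I−φ)·Δt = d  ⇒  (0.3+0.2+0.1+0.3+0.2 − 5φ)·1 = 0.7
φ = (1.100 − 0.7/1) / 5 = 0.08 in/h.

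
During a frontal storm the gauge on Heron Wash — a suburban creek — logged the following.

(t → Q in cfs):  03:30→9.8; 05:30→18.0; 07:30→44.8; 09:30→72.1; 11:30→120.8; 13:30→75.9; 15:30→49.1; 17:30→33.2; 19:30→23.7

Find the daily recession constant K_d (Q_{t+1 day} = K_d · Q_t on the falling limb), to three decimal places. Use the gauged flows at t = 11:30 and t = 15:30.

K_d ≈ 0.005

Between t = 11:30 and t = 15:30 the flow falls from 120.8 to 49.1 cfs over 2×2 h = 4 h.
Per-interval ratio K = (49.1/120.8)^(1/2) = 0.6375; K_d = K^(24/2) = 0.005.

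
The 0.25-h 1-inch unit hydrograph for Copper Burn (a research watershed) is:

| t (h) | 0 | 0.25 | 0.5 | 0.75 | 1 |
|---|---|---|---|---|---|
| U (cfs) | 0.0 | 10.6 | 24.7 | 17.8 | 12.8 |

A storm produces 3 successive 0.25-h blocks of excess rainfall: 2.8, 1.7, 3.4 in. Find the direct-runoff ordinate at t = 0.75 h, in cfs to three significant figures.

Q ≈ 128 cfs

By discrete convolution, Q_j = Σ (P_i / 1 in) · U_{j−i}.
At t = 0.75 h (j=3): Q = (2.8/1)·17.8 + (1.7/1)·24.7 + (3.4/1)·10.6 = 128 cfs.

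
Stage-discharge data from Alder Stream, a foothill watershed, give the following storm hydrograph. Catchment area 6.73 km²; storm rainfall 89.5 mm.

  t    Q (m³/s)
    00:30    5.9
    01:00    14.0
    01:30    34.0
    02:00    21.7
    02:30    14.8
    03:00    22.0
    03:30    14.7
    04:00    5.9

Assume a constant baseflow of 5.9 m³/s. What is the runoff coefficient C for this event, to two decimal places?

C ≈ 0.26

ΣQ_DR = 85.80 m³/s; V = ΣQ_DR·Δt = 1.544 × 10^5 m³.
Runoff depth d = V / A = 22.95 mm.
C = d / P = 22.95 / 89.5 = 0.26.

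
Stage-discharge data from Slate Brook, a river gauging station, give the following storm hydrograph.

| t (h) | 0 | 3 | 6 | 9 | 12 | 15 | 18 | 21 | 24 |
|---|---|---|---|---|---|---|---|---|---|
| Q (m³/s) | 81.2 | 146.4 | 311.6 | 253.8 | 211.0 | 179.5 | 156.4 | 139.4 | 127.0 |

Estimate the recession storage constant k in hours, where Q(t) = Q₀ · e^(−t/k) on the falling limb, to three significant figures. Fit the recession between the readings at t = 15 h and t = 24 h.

k ≈ 26.0 h

On the falling limb, Q drops from 179.5 to 127.0 m³/s between t = 15 h and t = 24 h (Δt = 9 h).
k = −Δt / ln(Q₂/Q₁) = −9 / ln(127.0/179.5) = 26.0 h.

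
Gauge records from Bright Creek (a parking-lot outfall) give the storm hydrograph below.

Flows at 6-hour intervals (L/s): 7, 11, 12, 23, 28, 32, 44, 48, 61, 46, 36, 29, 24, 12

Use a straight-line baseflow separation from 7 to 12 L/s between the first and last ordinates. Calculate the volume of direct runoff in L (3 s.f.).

V ≈ 6.05 × 10^6 L

Direct-runoff ordinates (Q − Q_b): 0.00, 3.62, 4.23, 14.85, 19.46, 23.08, 34.69, 38.31, 50.92, 35.54, 25.15, 17.77, 12.38, 0.00 L/s.
ΣQ_DR = 280.0 L/s.
With Δt = 6 h = 21600 s, V = ΣQ_DR · Δt = 280.0 × 21600 = 6.05 × 10^6 L.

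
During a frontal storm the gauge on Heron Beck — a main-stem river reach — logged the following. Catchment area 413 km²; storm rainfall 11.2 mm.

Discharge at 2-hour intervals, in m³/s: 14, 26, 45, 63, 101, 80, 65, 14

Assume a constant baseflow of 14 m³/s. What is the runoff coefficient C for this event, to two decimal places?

ΣQ_DR = 296.0 m³/s; V = ΣQ_DR·Δt = 2.131 × 10^6 m³.
Runoff depth d = V / A = 5.160 mm.
C = d / P = 5.160 / 11.2 = 0.46.

C ≈ 0.46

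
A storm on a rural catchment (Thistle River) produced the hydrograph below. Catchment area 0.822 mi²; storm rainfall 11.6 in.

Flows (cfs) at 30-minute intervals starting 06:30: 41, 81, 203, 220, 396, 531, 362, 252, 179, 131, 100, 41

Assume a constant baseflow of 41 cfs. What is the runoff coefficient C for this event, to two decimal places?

C ≈ 0.17

ΣQ_DR = 2045 cfs; V = ΣQ_DR·Δt = 3.681 × 10^6 ft³.
Runoff depth d = V / A = 1.928 in.
C = d / P = 1.928 / 11.6 = 0.17.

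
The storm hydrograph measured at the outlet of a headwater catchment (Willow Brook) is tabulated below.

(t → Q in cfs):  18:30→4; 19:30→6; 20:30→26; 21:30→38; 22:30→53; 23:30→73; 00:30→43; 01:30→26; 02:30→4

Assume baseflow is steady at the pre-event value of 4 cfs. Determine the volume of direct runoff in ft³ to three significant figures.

V ≈ 8.53 × 10^5 ft³

Direct-runoff ordinates (Q − Q_b): 0.0, 2.0, 22.0, 34.0, 49.0, 69.0, 39.0, 22.0, 0.0 cfs.
ΣQ_DR = 237.0 cfs.
With Δt = 1 h = 3600 s, V = ΣQ_DR · Δt = 237.0 × 3600 = 8.53 × 10^5 ft³.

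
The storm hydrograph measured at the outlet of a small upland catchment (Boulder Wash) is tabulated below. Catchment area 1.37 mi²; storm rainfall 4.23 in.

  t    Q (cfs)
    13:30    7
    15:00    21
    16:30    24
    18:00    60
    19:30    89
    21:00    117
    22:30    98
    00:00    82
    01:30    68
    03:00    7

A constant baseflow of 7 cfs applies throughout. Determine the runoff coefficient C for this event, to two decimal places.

ΣQ_DR = 503.0 cfs; V = ΣQ_DR·Δt = 2.716 × 10^6 ft³.
Runoff depth d = V / A = 0.8534 in.
C = d / P = 0.8534 / 4.23 = 0.20.

C ≈ 0.20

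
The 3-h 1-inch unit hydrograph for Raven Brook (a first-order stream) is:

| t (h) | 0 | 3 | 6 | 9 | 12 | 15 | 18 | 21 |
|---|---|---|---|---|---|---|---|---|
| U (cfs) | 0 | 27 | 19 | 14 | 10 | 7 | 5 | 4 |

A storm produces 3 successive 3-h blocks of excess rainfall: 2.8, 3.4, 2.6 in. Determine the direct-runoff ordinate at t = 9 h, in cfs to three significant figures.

By discrete convolution, Q_j = Σ (P_i / 1 in) · U_{j−i}.
At t = 9 h (j=3): Q = (2.8/1)·14 + (3.4/1)·19 + (2.6/1)·27 = 174 cfs.

Q ≈ 174 cfs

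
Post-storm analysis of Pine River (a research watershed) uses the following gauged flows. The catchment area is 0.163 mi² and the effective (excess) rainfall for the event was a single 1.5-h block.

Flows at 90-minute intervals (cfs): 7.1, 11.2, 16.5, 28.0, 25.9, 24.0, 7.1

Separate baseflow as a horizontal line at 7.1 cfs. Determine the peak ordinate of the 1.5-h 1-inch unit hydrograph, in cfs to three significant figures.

U_p ≈ 20.9 cfs

Direct runoff: 0.0, 4.1, 9.4, 20.9, 18.8, 16.9, 0.0 cfs; ΣQ_DR = 70.10 cfs, peak = 20.9 cfs.
Runoff depth d = ΣQ_DR·Δt / A = 70.10 × 5400 / (0.163 mi²) = 0.9996 in.
The 1-inch UH is the DRH scaled by (1 in)/d, so U_p = 20.9 × 1/0.9996 = 20.9 cfs.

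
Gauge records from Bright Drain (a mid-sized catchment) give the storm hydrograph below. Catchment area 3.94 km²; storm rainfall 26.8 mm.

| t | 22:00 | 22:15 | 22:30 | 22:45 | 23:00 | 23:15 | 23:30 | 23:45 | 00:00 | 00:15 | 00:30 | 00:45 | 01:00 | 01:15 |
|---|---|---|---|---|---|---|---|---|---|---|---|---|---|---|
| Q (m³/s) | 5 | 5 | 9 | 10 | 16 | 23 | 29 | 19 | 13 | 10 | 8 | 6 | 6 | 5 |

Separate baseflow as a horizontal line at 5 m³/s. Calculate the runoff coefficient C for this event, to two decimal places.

ΣQ_DR = 94.00 m³/s; V = ΣQ_DR·Δt = 84600 m³.
Runoff depth d = V / A = 21.47 mm.
C = d / P = 21.47 / 26.8 = 0.80.

C ≈ 0.80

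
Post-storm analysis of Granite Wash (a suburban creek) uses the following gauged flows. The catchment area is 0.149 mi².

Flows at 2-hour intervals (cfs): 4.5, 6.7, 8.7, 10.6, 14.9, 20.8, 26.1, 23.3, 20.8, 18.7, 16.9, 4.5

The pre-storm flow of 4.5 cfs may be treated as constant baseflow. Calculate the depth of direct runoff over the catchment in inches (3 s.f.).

d ≈ 2.55 in

Direct runoff: 0.0, 2.2, 4.2, 6.1, 10.4, 16.3, 21.6, 18.8, 16.3, 14.2, 12.4, 0.0 cfs; ΣQ_DR = 122.5 cfs.
V = ΣQ_DR · Δt = 122.5 × 7200 s = 8.820 × 10^5 ft³.
Over A = 0.149 mi², depth = V / A = 2.55 in.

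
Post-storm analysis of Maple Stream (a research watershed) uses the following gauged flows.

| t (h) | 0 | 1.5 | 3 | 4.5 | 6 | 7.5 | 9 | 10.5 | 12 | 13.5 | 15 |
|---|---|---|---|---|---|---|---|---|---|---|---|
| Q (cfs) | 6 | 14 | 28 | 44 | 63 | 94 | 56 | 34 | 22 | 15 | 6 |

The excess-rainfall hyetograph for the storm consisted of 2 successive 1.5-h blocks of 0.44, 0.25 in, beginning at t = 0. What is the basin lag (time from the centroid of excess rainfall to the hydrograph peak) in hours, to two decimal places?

Centroid of excess rainfall: t_c = Σ P_i·t̄_i / ΣP_i = 1.2935 h (block centres at 0.75, 2.25 h).
Hydrograph peak occurs at t = 7.5 h, so basin lag t_L = 7.5 − 1.2935 = 6.21 h.

t_L ≈ 6.21 h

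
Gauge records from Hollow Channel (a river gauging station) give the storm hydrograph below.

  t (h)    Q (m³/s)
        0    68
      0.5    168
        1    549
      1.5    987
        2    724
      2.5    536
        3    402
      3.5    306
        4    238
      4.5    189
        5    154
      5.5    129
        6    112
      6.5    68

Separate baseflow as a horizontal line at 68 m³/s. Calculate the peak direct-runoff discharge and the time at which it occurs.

Q_p = 919.0 m³/s at t = 1.5 h

Subtracting baseflow gives direct-runoff ordinates: 0.0, 100.0, 481.0, 919.0, 656.0, 468.0, 334.0, 238.0, 170.0, 121.0, 86.0, 61.0, 44.0, 0.0 m³/s.
The maximum is 919.0 m³/s, occurring at the reading for t = 1.5 h.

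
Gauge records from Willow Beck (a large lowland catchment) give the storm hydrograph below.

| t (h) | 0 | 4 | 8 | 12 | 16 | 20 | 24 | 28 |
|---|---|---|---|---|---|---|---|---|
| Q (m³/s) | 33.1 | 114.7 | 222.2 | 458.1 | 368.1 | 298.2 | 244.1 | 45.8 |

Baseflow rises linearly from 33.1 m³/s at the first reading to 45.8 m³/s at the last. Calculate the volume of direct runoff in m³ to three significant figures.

V ≈ 2.11 × 10^7 m³

Direct-runoff ordinates (Q − Q_b): 0.00, 79.79, 185.47, 419.56, 327.74, 256.03, 200.11, 0.00 m³/s.
ΣQ_DR = 1469 m³/s.
With Δt = 4 h = 14400 s, V = ΣQ_DR · Δt = 1469 × 14400 = 2.11 × 10^7 m³.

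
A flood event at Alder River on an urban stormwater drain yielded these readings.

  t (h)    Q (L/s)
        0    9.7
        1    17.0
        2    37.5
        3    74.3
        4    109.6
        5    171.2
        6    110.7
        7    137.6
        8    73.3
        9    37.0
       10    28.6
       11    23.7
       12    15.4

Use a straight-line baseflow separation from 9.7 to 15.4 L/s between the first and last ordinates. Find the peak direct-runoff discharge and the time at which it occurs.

Q_p = 159.12 L/s at t = 5 h

Subtracting baseflow gives direct-runoff ordinates: 0.00, 6.83, 26.85, 63.17, 98.00, 159.12, 98.15, 124.58, 59.80, 23.02, 14.15, 8.78, 0.00 L/s.
The maximum is 159.12 L/s, occurring at the reading for t = 5 h.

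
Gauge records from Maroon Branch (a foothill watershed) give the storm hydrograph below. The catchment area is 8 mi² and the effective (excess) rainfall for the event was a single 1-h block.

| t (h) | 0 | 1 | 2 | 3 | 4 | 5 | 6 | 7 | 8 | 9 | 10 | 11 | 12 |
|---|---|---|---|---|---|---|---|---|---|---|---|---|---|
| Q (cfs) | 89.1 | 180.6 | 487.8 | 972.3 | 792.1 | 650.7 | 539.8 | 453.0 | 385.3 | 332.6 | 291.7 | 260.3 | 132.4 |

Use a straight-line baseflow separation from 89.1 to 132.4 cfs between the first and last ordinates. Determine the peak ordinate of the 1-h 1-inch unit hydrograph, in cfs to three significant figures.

Direct runoff: 0.00, 87.89, 391.48, 872.38, 688.57, 543.56, 429.05, 338.64, 267.33, 211.03, 166.52, 131.51, 0.00 cfs; ΣQ_DR = 4128 cfs, peak = 872.38 cfs.
Runoff depth d = ΣQ_DR·Δt / A = 4128 × 3600 / (8 mi²) = 0.7996 in.
The 1-inch UH is the DRH scaled by (1 in)/d, so U_p = 872.38 × 1/0.7996 = 1090 cfs.

U_p ≈ 1090 cfs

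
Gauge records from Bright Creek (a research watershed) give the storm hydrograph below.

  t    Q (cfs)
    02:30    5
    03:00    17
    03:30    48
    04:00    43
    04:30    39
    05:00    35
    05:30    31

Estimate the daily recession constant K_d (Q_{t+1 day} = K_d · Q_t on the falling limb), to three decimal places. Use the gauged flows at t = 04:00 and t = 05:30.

Between t = 04:00 and t = 05:30 the flow falls from 43 to 31 cfs over 3×0.5 h = 1.5 h.
Per-interval ratio K = (31/43)^(1/3) = 0.8967; K_d = K^(24/0.5) = 0.005.

K_d ≈ 0.005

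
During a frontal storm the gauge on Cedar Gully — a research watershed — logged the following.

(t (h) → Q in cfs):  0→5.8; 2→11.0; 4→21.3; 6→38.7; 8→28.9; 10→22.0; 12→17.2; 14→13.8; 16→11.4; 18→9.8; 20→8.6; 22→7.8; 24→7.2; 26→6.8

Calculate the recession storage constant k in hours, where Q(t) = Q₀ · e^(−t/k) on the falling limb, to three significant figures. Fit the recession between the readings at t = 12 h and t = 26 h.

On the falling limb, Q drops from 17.2 to 6.8 cfs between t = 12 h and t = 26 h (Δt = 14 h).
k = −Δt / ln(Q₂/Q₁) = −14 / ln(6.8/17.2) = 15.1 h.

k ≈ 15.1 h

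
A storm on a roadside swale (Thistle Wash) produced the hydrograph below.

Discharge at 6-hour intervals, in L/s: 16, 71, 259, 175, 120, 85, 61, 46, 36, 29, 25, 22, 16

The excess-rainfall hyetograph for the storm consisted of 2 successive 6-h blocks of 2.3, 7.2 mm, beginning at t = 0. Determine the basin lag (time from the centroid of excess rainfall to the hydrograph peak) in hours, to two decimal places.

t_L ≈ 4.45 h

Centroid of excess rainfall: t_c = Σ P_i·t̄_i / ΣP_i = 7.5474 h (block centres at 3, 9 h).
Hydrograph peak occurs at t = 12 h, so basin lag t_L = 12 − 7.5474 = 4.45 h.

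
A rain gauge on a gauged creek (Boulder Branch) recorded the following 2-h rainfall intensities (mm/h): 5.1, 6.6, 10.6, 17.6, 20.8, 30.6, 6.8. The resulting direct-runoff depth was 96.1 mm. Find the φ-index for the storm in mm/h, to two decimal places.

Only the 4 blocks with intensity above φ contribute runoff: 10.6, 17.6, 20.8, 30.6 mm/h.
Σ(I−φ)·Δt = d  ⇒  (10.6+17.6+20.8+30.6 − 4φ)·2 = 96.1
φ = (79.60 − 96.1/2) / 4 = 7.89 mm/h.

φ ≈ 7.89 mm/h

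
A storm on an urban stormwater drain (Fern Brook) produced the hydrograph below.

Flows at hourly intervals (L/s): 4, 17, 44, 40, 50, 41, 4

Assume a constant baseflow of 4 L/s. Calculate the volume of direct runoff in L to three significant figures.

V ≈ 6.19 × 10^5 L

Direct-runoff ordinates (Q − Q_b): 0.0, 13.0, 40.0, 36.0, 46.0, 37.0, 0.0 L/s.
ΣQ_DR = 172.0 L/s.
With Δt = 1 h = 3600 s, V = ΣQ_DR · Δt = 172.0 × 3600 = 6.19 × 10^5 L.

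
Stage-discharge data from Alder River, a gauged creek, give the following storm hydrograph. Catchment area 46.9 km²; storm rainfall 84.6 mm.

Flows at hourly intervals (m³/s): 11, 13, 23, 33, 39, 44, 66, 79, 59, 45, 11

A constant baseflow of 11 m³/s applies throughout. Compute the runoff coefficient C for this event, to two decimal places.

C ≈ 0.27

ΣQ_DR = 302.0 m³/s; V = ΣQ_DR·Δt = 1.087 × 10^6 m³.
Runoff depth d = V / A = 23.18 mm.
C = d / P = 23.18 / 84.6 = 0.27.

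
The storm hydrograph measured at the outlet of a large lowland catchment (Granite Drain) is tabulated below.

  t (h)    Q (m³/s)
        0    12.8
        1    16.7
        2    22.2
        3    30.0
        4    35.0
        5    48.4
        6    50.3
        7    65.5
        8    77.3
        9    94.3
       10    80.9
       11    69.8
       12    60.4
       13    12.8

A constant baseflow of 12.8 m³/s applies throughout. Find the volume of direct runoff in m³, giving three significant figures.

Direct-runoff ordinates (Q − Q_b): 0.0, 3.9, 9.4, 17.2, 22.2, 35.6, 37.5, 52.7, 64.5, 81.5, 68.1, 57.0, 47.6, 0.0 m³/s.
ΣQ_DR = 497.2 m³/s.
With Δt = 1 h = 3600 s, V = ΣQ_DR · Δt = 497.2 × 3600 = 1.79 × 10^6 m³.

V ≈ 1.79 × 10^6 m³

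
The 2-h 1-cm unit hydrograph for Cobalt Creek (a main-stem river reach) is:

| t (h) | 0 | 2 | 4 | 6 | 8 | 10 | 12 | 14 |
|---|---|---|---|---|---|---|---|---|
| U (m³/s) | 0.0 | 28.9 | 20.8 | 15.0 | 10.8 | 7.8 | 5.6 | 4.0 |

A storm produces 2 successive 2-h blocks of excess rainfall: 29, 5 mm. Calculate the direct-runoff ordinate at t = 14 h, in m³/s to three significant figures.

By discrete convolution, Q_j = Σ (P_i / 10 mm) · U_{j−i}.
At t = 14 h (j=7): Q = (29/10)·4.0 + (5/10)·5.6 = 14.4 m³/s.

Q ≈ 14.4 m³/s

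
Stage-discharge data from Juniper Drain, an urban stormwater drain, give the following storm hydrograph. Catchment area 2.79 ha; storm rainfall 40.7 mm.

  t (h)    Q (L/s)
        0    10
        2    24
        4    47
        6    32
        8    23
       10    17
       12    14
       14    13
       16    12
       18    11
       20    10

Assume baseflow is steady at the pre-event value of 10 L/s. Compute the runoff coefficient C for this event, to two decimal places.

C ≈ 0.65

ΣQ_DR = 103.0 L/s; V = ΣQ_DR·Δt = 7.416 × 10^5 L.
Runoff depth d = V / A = 26.58 mm.
C = d / P = 26.58 / 40.7 = 0.65.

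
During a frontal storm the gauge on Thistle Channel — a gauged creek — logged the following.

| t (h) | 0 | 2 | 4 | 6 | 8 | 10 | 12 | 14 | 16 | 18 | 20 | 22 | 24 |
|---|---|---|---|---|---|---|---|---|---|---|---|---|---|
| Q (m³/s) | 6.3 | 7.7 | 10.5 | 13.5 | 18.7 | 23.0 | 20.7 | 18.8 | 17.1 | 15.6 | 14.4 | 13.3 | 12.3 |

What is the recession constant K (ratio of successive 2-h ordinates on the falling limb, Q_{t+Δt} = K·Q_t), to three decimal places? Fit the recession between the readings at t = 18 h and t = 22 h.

Using the recession-limb readings at t = 18 h and t = 22 h: Q falls from 15.6 to 13.3 m³/s over 2 intervals.
K = (Q₂/Q₁)^(1/2) = (13.3/15.6)^(1/2) = 0.923.

K ≈ 0.923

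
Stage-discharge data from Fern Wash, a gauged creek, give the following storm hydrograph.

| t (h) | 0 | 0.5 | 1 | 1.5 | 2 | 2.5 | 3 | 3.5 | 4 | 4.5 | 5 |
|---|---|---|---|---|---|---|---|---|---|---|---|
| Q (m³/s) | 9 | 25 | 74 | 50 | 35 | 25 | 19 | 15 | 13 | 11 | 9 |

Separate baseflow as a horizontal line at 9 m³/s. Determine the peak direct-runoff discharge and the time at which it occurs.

Q_p = 65.0 m³/s at t = 1 h

Subtracting baseflow gives direct-runoff ordinates: 0.0, 16.0, 65.0, 41.0, 26.0, 16.0, 10.0, 6.0, 4.0, 2.0, 0.0 m³/s.
The maximum is 65.0 m³/s, occurring at the reading for t = 1 h.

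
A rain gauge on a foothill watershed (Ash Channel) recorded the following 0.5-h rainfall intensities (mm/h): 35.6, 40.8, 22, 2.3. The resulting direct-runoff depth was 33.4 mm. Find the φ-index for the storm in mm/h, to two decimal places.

φ ≈ 10.53 mm/h

Only the 3 blocks with intensity above φ contribute runoff: 35.6, 40.8, 22 mm/h.
Σ(I−φ)·Δt = d  ⇒  (35.6+40.8+22 − 3φ)·0.5 = 33.4
φ = (98.40 − 33.4/0.5) / 3 = 10.53 mm/h.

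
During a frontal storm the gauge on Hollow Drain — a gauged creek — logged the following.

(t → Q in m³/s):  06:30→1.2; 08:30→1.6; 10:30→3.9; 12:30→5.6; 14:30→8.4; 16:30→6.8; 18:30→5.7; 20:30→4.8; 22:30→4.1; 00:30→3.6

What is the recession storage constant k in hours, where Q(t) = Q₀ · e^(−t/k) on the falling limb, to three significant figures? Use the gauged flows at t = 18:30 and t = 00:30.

k ≈ 13.1 h

On the falling limb, Q drops from 5.7 to 3.6 m³/s between t = 18:30 and t = 00:30 (Δt = 6 h).
k = −Δt / ln(Q₂/Q₁) = −6 / ln(3.6/5.7) = 13.1 h.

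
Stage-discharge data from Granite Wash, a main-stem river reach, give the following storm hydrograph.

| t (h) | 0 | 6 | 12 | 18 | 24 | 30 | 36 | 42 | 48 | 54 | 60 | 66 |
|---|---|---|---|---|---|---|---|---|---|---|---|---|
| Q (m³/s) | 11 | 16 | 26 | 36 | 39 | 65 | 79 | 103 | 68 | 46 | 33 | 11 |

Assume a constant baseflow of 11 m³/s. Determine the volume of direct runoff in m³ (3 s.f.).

Direct-runoff ordinates (Q − Q_b): 0.0, 5.0, 15.0, 25.0, 28.0, 54.0, 68.0, 92.0, 57.0, 35.0, 22.0, 0.0 m³/s.
ΣQ_DR = 401.0 m³/s.
With Δt = 6 h = 21600 s, V = ΣQ_DR · Δt = 401.0 × 21600 = 8.66 × 10^6 m³.

V ≈ 8.66 × 10^6 m³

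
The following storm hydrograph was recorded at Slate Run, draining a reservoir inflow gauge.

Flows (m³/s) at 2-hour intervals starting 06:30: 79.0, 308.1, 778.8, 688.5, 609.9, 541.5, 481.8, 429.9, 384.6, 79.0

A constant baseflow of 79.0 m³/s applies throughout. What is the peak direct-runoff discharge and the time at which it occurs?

Subtracting baseflow gives direct-runoff ordinates: 0.0, 229.1, 699.8, 609.5, 530.9, 462.5, 402.8, 350.9, 305.6, 0.0 m³/s.
The maximum is 699.8 m³/s, occurring at the reading for t = 10:30.

Q_p = 699.8 m³/s at t = 10:30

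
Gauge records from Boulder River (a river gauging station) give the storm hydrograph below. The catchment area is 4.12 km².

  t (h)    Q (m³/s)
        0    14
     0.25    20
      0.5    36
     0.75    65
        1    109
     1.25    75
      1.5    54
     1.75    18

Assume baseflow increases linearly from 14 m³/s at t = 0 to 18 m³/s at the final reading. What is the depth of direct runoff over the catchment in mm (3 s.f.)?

Direct runoff: 0.00, 5.43, 20.86, 49.29, 92.71, 58.14, 36.57, 0.00 m³/s; ΣQ_DR = 263.0 m³/s.
V = ΣQ_DR · Δt = 263.0 × 900 s = 2.367 × 10^5 m³.
Over A = 4.12 km², depth = V / A = 57.5 mm.

d ≈ 57.5 mm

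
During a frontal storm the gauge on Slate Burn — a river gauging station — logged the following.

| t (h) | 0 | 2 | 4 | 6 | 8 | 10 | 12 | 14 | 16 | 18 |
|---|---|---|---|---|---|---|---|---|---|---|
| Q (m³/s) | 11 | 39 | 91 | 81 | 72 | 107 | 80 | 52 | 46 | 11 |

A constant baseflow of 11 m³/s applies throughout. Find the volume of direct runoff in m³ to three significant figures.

V ≈ 3.46 × 10^6 m³

Direct-runoff ordinates (Q − Q_b): 0.0, 28.0, 80.0, 70.0, 61.0, 96.0, 69.0, 41.0, 35.0, 0.0 m³/s.
ΣQ_DR = 480.0 m³/s.
With Δt = 2 h = 7200 s, V = ΣQ_DR · Δt = 480.0 × 7200 = 3.46 × 10^6 m³.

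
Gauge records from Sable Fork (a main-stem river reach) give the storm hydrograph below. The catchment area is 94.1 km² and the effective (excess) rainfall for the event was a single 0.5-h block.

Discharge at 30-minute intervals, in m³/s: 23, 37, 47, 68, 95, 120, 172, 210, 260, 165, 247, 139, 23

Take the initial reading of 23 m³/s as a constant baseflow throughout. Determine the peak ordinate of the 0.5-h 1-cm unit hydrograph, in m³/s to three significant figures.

U_p ≈ 94.8 m³/s

Direct runoff: 0.0, 14.0, 24.0, 45.0, 72.0, 97.0, 149.0, 187.0, 237.0, 142.0, 224.0, 116.0, 0.0 m³/s; ΣQ_DR = 1307 m³/s, peak = 237.0 m³/s.
Runoff depth d = ΣQ_DR·Δt / A = 1307 × 1800 / (94.1 km²) = 25.00 mm.
The 1-cm UH is the DRH scaled by (10 mm)/d, so U_p = 237.0 × 10/25.00 = 94.8 m³/s.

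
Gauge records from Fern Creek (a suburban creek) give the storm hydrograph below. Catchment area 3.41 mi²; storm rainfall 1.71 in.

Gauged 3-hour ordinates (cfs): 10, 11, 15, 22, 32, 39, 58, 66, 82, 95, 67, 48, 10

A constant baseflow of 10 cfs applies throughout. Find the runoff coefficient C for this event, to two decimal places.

ΣQ_DR = 425.0 cfs; V = ΣQ_DR·Δt = 4.590 × 10^6 ft³.
Runoff depth d = V / A = 0.5794 in.
C = d / P = 0.5794 / 1.71 = 0.34.

C ≈ 0.34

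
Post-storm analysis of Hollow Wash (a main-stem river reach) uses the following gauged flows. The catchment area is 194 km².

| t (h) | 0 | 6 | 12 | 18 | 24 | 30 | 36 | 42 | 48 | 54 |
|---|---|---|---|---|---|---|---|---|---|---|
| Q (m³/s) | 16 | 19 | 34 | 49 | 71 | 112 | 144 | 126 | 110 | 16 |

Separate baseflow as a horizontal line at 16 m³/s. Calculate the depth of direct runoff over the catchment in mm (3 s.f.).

d ≈ 59.8 mm

Direct runoff: 0.0, 3.0, 18.0, 33.0, 55.0, 96.0, 128.0, 110.0, 94.0, 0.0 m³/s; ΣQ_DR = 537.0 m³/s.
V = ΣQ_DR · Δt = 537.0 × 21600 s = 1.160 × 10^7 m³.
Over A = 194 km², depth = V / A = 59.8 mm.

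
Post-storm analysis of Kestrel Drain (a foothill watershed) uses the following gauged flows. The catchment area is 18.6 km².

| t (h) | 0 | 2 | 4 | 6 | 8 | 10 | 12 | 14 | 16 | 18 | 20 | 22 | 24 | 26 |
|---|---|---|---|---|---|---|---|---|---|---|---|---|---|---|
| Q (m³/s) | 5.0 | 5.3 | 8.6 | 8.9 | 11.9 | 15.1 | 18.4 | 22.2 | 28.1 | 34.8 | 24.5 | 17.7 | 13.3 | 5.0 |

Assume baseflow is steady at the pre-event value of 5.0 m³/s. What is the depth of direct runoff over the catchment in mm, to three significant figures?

Direct runoff: 0.0, 0.3, 3.6, 3.9, 6.9, 10.1, 13.4, 17.2, 23.1, 29.8, 19.5, 12.7, 8.3, 0.0 m³/s; ΣQ_DR = 148.8 m³/s.
V = ΣQ_DR · Δt = 148.8 × 7200 s = 1.071 × 10^6 m³.
Over A = 18.6 km², depth = V / A = 57.6 mm.

d ≈ 57.6 mm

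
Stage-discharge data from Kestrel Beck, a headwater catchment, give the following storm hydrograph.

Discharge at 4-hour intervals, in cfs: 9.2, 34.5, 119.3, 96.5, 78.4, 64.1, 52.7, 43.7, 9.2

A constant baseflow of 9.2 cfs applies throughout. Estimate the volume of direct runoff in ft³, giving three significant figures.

V ≈ 6.12 × 10^6 ft³

Direct-runoff ordinates (Q − Q_b): 0.0, 25.3, 110.1, 87.3, 69.2, 54.9, 43.5, 34.5, 0.0 cfs.
ΣQ_DR = 424.8 cfs.
With Δt = 4 h = 14400 s, V = ΣQ_DR · Δt = 424.8 × 14400 = 6.12 × 10^6 ft³.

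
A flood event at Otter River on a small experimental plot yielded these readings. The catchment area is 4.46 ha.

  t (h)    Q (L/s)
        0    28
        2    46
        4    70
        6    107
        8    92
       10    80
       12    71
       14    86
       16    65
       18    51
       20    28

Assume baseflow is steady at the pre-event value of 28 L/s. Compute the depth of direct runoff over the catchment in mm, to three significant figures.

Direct runoff: 0.0, 18.0, 42.0, 79.0, 64.0, 52.0, 43.0, 58.0, 37.0, 23.0, 0.0 L/s; ΣQ_DR = 416.0 L/s.
V = ΣQ_DR · Δt = 416.0 × 7200 s = 2.995 × 10^6 L.
Over A = 4.46 ha, depth = V / A = 67.2 mm.

d ≈ 67.2 mm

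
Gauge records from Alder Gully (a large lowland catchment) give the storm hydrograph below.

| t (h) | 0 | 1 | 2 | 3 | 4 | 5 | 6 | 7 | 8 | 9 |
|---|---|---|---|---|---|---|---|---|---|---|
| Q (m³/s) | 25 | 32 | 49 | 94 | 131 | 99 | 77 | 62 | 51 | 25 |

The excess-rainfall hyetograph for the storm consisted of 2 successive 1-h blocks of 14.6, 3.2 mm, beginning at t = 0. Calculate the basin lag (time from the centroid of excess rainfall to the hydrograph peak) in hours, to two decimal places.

t_L ≈ 3.32 h

Centroid of excess rainfall: t_c = Σ P_i·t̄_i / ΣP_i = 0.6798 h (block centres at 0.5, 1.5 h).
Hydrograph peak occurs at t = 4 h, so basin lag t_L = 4 − 0.6798 = 3.32 h.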